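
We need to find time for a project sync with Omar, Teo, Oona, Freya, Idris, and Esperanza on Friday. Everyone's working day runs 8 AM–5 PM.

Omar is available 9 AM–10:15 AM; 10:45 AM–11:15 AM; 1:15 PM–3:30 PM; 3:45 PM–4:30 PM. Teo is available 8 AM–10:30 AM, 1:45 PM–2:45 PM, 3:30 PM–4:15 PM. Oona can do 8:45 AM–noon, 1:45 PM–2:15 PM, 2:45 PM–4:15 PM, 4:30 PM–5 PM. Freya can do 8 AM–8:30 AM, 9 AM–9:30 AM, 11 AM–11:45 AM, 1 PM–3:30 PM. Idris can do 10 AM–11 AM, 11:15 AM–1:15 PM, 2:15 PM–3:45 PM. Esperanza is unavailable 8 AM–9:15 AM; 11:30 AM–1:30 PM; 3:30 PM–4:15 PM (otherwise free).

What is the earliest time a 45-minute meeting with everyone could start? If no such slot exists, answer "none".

none

Omar free: 09:00-10:15, 10:45-11:15, 13:15-15:30, 15:45-16:30.
Teo free: 08:00-10:30, 13:45-14:45, 15:30-16:15.
Oona free: 08:45-12:00, 13:45-14:15, 14:45-16:15, 16:30-17:00.
Freya free: 08:00-08:30, 09:00-09:30, 11:00-11:45, 13:00-15:30.
Idris free: 10:00-11:00, 11:15-13:15, 14:15-15:45.
Esperanza free: 09:15-11:30, 13:30-15:30, 16:15-17:00 (invert busy blocks within the working day).
Omar ∩ Teo: 09:00-10:15, 13:45-14:45, 15:45-16:15.
Omar ∩ Teo ∩ Oona: 09:00-10:15, 13:45-14:15, 15:45-16:15.
Omar ∩ Teo ∩ Oona ∩ Freya: 09:00-09:30, 13:45-14:15.
Omar ∩ Teo ∩ Oona ∩ Freya ∩ Idris: ∅.
Omar ∩ Teo ∩ Oona ∩ Freya ∩ Idris ∩ Esperanza: ∅.
There is no time when everyone is free.
No common window is at least 45 minutes long.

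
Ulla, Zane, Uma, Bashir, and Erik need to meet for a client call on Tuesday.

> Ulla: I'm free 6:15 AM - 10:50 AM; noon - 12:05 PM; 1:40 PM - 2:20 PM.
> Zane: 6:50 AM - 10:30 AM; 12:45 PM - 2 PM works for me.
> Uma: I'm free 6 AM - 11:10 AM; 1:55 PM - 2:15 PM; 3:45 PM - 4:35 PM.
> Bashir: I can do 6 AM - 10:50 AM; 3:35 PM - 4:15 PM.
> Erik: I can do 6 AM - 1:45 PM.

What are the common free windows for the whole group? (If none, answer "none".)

06:50-10:30

Ulla ∩ Zane: 06:50-10:30, 13:40-14:00.
Ulla ∩ Zane ∩ Uma: 06:50-10:30, 13:55-14:00.
Ulla ∩ Zane ∩ Uma ∩ Bashir: 06:50-10:30.
Ulla ∩ Zane ∩ Uma ∩ Bashir ∩ Erik: 06:50-10:30.
Those are the intersection windows.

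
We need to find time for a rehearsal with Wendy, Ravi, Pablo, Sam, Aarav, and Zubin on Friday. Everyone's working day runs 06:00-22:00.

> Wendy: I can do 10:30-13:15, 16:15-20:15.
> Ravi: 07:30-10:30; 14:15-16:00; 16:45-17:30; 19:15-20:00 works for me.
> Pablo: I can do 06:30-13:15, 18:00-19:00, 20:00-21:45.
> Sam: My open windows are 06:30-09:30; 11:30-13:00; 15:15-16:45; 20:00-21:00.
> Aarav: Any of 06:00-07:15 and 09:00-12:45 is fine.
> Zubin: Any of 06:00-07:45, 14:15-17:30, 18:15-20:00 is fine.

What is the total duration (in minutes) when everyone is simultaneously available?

Wendy ∩ Ravi: 16:45-17:30, 19:15-20:00.
Wendy ∩ Ravi ∩ Pablo: ∅.
Wendy ∩ Ravi ∩ Pablo ∩ Sam: ∅.
Wendy ∩ Ravi ∩ Pablo ∩ Sam ∩ Aarav: ∅.
Wendy ∩ Ravi ∩ Pablo ∩ Sam ∩ Aarav ∩ Zubin: ∅.
There is no time when everyone is free.
There is no common window, so the total is 0 minutes.

0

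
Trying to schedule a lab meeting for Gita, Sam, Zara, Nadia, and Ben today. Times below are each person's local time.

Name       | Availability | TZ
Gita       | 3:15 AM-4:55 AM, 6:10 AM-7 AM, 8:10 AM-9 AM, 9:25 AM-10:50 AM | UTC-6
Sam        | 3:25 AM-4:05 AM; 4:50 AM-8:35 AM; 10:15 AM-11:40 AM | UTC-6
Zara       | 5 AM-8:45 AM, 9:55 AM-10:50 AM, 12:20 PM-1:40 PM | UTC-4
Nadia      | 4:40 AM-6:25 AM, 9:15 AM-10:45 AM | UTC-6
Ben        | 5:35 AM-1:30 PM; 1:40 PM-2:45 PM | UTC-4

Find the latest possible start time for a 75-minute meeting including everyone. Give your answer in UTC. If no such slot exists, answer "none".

Gita in UTC: 09:15-10:55, 12:10-13:00, 14:10-15:00, 15:25-16:50 (add 6h to convert from UTC-6).
Sam in UTC: 09:25-10:05, 10:50-14:35, 16:15-17:40 (add 6h to convert from UTC-6).
Zara in UTC: 09:00-12:45, 13:55-14:50, 16:20-17:40 (add 4h to convert from UTC-4).
Nadia in UTC: 10:40-12:25, 15:15-16:45 (add 6h to convert from UTC-6).
Ben in UTC: 09:35-17:30, 17:40-18:45 (add 4h to convert from UTC-4).
Gita ∩ Sam: 09:25-10:05, 10:50-10:55, 12:10-13:00, 14:10-14:35, 16:15-16:50.
Gita ∩ Sam ∩ Zara: 09:25-10:05, 10:50-10:55, 12:10-12:45, 14:10-14:35, 16:20-16:50.
Gita ∩ Sam ∩ Zara ∩ Nadia: 10:50-10:55, 12:10-12:25, 16:20-16:45.
Gita ∩ Sam ∩ Zara ∩ Nadia ∩ Ben: 10:50-10:55, 12:10-12:25, 16:20-16:45.
So the common availability across everyone is 10:50-10:55, 12:10-12:25, 16:20-16:45.
No common window is at least 75 minutes long.

none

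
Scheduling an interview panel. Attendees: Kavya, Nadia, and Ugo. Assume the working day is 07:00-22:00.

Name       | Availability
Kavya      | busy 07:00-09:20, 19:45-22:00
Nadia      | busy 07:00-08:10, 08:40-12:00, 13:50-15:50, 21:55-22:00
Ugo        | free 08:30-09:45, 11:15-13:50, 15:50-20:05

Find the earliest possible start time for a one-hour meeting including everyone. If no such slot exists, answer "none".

Kavya free: 09:20-19:45 (invert busy blocks within the working day).
Nadia free: 08:10-08:40, 12:00-13:50, 15:50-21:55 (invert busy blocks within the working day).
Ugo free: 08:30-09:45, 11:15-13:50, 15:50-20:05.
Kavya ∩ Nadia: 12:00-13:50, 15:50-19:45.
Kavya ∩ Nadia ∩ Ugo: 12:00-13:50, 15:50-19:45.
The first common window of at least 60 minutes is 12:00-13:50, so the earliest start is 12:00.

12:00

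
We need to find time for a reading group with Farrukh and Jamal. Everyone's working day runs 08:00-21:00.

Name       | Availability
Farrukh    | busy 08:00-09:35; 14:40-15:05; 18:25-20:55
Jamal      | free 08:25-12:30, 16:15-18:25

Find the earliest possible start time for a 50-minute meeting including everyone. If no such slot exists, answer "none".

09:35

Farrukh free: 09:35-14:40, 15:05-18:25, 20:55-21:00 (invert busy blocks within the working day).
Jamal free: 08:25-12:30, 16:15-18:25.
Farrukh ∩ Jamal: 09:35-12:30, 16:15-18:25.
So the common availability across everyone is 09:35-12:30, 16:15-18:25.
The first common window of at least 50 minutes is 09:35-12:30, so the earliest start is 09:35.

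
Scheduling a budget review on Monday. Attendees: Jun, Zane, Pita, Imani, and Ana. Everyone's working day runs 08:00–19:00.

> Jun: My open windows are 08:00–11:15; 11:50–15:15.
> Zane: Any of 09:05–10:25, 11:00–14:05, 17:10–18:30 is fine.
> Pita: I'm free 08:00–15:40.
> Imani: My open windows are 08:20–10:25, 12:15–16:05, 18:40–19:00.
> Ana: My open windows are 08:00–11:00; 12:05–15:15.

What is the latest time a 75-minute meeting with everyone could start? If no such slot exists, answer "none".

12:50

Jun ∩ Zane: 09:05-10:25, 11:00-11:15, 11:50-14:05.
Jun ∩ Zane ∩ Pita: 09:05-10:25, 11:00-11:15, 11:50-14:05.
Jun ∩ Zane ∩ Pita ∩ Imani: 09:05-10:25, 12:15-14:05.
Jun ∩ Zane ∩ Pita ∩ Imani ∩ Ana: 09:05-10:25, 12:15-14:05.
Those are the intersection windows.
The last common window of at least 75 minutes is 12:15-14:05; a 75-minute meeting can start as late as 12:50 and still end by 14:05.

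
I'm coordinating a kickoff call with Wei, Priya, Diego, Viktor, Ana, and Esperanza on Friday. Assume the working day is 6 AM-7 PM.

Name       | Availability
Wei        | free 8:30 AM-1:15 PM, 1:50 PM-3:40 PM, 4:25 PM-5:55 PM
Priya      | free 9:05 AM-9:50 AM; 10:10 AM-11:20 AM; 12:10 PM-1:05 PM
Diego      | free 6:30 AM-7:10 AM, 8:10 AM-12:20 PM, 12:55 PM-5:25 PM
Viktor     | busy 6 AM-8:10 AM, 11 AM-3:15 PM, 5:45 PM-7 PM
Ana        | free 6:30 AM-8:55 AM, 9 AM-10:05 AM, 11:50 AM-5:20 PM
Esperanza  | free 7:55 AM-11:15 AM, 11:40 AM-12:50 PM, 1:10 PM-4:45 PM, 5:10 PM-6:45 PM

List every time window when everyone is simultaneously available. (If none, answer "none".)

Wei free: 08:30-13:15, 13:50-15:40, 16:25-17:55.
Priya free: 09:05-09:50, 10:10-11:20, 12:10-13:05.
Diego free: 06:30-07:10, 08:10-12:20, 12:55-17:25.
Viktor free: 08:10-11:00, 15:15-17:45 (invert busy blocks within the working day).
Ana free: 06:30-08:55, 09:00-10:05, 11:50-17:20.
Esperanza free: 07:55-11:15, 11:40-12:50, 13:10-16:45, 17:10-18:45.
Wei ∩ Priya: 09:05-09:50, 10:10-11:20, 12:10-13:05.
Wei ∩ Priya ∩ Diego: 09:05-09:50, 10:10-11:20, 12:10-12:20, 12:55-13:05.
Wei ∩ Priya ∩ Diego ∩ Viktor: 09:05-09:50, 10:10-11:00.
Wei ∩ Priya ∩ Diego ∩ Viktor ∩ Ana: 09:05-09:50.
Wei ∩ Priya ∩ Diego ∩ Viktor ∩ Ana ∩ Esperanza: 09:05-09:50.
So the common availability across everyone is 09:05-09:50.

09:05-09:50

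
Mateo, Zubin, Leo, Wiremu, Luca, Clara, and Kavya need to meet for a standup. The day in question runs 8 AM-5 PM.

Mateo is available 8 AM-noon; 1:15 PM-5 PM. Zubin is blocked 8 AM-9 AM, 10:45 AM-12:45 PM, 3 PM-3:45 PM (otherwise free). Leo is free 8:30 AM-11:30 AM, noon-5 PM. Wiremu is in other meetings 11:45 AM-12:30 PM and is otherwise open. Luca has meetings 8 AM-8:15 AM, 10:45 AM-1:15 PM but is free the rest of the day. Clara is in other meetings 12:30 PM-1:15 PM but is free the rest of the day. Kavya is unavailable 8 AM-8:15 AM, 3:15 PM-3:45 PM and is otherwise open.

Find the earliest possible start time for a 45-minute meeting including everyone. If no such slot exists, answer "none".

Mateo free: 08:00-12:00, 13:15-17:00.
Zubin free: 09:00-10:45, 12:45-15:00, 15:45-17:00 (invert busy blocks within the working day).
Leo free: 08:30-11:30, 12:00-17:00.
Wiremu free: 08:00-11:45, 12:30-17:00 (invert busy blocks within the working day).
Luca free: 08:15-10:45, 13:15-17:00 (invert busy blocks within the working day).
Clara free: 08:00-12:30, 13:15-17:00 (invert busy blocks within the working day).
Kavya free: 08:15-15:15, 15:45-17:00 (invert busy blocks within the working day).
Mateo ∩ Zubin: 09:00-10:45, 13:15-15:00, 15:45-17:00.
Mateo ∩ Zubin ∩ Leo: 09:00-10:45, 13:15-15:00, 15:45-17:00.
Mateo ∩ Zubin ∩ Leo ∩ Wiremu: 09:00-10:45, 13:15-15:00, 15:45-17:00.
Mateo ∩ Zubin ∩ Leo ∩ Wiremu ∩ Luca: 09:00-10:45, 13:15-15:00, 15:45-17:00.
Mateo ∩ Zubin ∩ Leo ∩ Wiremu ∩ Luca ∩ Clara: 09:00-10:45, 13:15-15:00, 15:45-17:00.
Mateo ∩ Zubin ∩ Leo ∩ Wiremu ∩ Luca ∩ Clara ∩ Kavya: 09:00-10:45, 13:15-15:00, 15:45-17:00.
Those are the intersection windows.
The first common window of at least 45 minutes is 09:00-10:45, so the earliest start is 09:00.

09:00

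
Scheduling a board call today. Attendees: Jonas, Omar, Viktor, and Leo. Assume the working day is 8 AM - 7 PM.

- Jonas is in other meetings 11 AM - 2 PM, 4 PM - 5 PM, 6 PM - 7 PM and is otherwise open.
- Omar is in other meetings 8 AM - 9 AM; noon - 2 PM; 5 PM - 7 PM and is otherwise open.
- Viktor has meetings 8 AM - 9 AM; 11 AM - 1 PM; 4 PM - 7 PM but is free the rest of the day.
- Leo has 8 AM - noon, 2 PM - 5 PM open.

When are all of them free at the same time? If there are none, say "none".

Jonas free: 08:00-11:00, 14:00-16:00, 17:00-18:00 (invert busy blocks within the working day).
Omar free: 09:00-12:00, 14:00-17:00 (invert busy blocks within the working day).
Viktor free: 09:00-11:00, 13:00-16:00 (invert busy blocks within the working day).
Leo free: 08:00-12:00, 14:00-17:00.
Jonas ∩ Omar: 09:00-11:00, 14:00-16:00.
Jonas ∩ Omar ∩ Viktor: 09:00-11:00, 14:00-16:00.
Jonas ∩ Omar ∩ Viktor ∩ Leo: 09:00-11:00, 14:00-16:00.

09:00-11:00, 14:00-16:00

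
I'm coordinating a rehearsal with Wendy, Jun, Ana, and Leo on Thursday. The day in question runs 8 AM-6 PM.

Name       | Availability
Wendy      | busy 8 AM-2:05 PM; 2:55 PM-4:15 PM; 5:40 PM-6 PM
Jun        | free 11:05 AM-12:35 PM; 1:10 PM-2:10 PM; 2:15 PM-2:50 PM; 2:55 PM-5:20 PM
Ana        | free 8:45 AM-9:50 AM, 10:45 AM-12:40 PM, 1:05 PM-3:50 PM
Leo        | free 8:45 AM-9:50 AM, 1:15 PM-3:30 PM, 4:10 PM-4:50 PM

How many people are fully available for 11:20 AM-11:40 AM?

2

Wendy free: 14:05-14:55, 16:15-17:40 (invert busy blocks within the working day).
Jun free: 11:05-12:35, 13:10-14:10, 14:15-14:50, 14:55-17:20.
Ana free: 08:45-09:50, 10:45-12:40, 13:05-15:50.
Leo free: 08:45-09:50, 13:15-15:30, 16:10-16:50.
Jun and Ana can make the full 11:20-11:40 slot — that's 2.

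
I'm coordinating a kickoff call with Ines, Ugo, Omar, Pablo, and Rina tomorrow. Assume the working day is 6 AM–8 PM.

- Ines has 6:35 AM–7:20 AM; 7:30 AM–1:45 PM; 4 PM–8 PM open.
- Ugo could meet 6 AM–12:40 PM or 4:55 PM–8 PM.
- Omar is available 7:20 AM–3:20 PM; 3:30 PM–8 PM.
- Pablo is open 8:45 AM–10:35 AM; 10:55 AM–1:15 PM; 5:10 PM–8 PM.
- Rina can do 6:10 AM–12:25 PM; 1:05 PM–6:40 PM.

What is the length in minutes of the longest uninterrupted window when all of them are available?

Ines ∩ Ugo: 06:35-07:20, 07:30-12:40, 16:55-20:00.
Ines ∩ Ugo ∩ Omar: 07:30-12:40, 16:55-20:00.
Ines ∩ Ugo ∩ Omar ∩ Pablo: 08:45-10:35, 10:55-12:40, 17:10-20:00.
Ines ∩ Ugo ∩ Omar ∩ Pablo ∩ Rina: 08:45-10:35, 10:55-12:25, 17:10-18:40.
So the common availability across everyone is 08:45-10:35, 10:55-12:25, 17:10-18:40.
The longest is 08:45-10:35 at 110 minutes.

110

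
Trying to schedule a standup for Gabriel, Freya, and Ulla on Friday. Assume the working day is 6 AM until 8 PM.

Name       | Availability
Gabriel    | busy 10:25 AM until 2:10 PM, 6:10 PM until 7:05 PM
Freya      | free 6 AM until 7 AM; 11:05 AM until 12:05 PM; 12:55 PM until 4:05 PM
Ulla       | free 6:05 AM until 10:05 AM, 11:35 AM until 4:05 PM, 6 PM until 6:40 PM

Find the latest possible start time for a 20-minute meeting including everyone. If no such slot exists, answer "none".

15:45

Gabriel free: 06:00-10:25, 14:10-18:10, 19:05-20:00 (invert busy blocks within the working day).
Freya free: 06:00-07:00, 11:05-12:05, 12:55-16:05.
Ulla free: 06:05-10:05, 11:35-16:05, 18:00-18:40.
Gabriel ∩ Freya: 06:00-07:00, 14:10-16:05.
Gabriel ∩ Freya ∩ Ulla: 06:05-07:00, 14:10-16:05.
The last common window of at least 20 minutes is 14:10-16:05; a 20-minute meeting can start as late as 15:45 and still end by 16:05.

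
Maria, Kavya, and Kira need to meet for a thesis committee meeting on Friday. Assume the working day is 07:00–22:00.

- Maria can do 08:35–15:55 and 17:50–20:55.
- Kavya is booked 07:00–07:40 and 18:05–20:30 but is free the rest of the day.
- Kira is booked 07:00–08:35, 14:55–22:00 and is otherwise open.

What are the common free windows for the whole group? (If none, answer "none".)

Maria free: 08:35-15:55, 17:50-20:55.
Kavya free: 07:40-18:05, 20:30-22:00 (invert busy blocks within the working day).
Kira free: 08:35-14:55 (invert busy blocks within the working day).
Maria ∩ Kavya: 08:35-15:55, 17:50-18:05, 20:30-20:55.
Maria ∩ Kavya ∩ Kira: 08:35-14:55.

08:35-14:55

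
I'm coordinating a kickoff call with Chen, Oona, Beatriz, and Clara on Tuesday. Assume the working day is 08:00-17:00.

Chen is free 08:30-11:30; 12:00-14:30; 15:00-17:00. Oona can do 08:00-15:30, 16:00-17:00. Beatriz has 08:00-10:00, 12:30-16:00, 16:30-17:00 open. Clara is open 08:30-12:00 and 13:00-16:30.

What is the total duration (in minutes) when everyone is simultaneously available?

Chen ∩ Oona: 08:30-11:30, 12:00-14:30, 15:00-15:30, 16:00-17:00.
Chen ∩ Oona ∩ Beatriz: 08:30-10:00, 12:30-14:30, 15:00-15:30, 16:30-17:00.
Chen ∩ Oona ∩ Beatriz ∩ Clara: 08:30-10:00, 13:00-14:30, 15:00-15:30.
So the common availability across everyone is 08:30-10:00, 13:00-14:30, 15:00-15:30.
Summing the common windows: 90 + 90 + 30 = 210 minutes.

210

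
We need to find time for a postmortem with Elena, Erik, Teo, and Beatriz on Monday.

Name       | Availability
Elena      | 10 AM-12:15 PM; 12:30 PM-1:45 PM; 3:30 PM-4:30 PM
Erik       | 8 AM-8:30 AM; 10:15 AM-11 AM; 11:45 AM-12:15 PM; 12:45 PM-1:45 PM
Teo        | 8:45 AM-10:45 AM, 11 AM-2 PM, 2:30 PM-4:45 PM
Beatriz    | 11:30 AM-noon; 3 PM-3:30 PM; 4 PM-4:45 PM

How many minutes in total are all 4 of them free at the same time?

Elena ∩ Erik: 10:15-11:00, 11:45-12:15, 12:45-13:45.
Elena ∩ Erik ∩ Teo: 10:15-10:45, 11:45-12:15, 12:45-13:45.
Elena ∩ Erik ∩ Teo ∩ Beatriz: 11:45-12:00.
So the common availability across everyone is 11:45-12:00.
That's a single block of 15 minutes.

15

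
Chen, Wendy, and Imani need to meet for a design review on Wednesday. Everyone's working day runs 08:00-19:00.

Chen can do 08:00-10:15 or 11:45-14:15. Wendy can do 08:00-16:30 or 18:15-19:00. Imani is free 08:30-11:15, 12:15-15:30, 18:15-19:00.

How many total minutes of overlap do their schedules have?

Chen ∩ Wendy: 08:00-10:15, 11:45-14:15.
Chen ∩ Wendy ∩ Imani: 08:30-10:15, 12:15-14:15.
Those are the intersection windows.
Summing the common windows: 105 + 120 = 225 minutes.

225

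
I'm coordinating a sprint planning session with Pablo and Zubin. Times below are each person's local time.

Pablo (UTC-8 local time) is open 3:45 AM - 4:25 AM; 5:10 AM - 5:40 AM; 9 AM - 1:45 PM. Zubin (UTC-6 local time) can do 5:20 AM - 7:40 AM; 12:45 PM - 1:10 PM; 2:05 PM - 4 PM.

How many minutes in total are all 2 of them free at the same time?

195

Pablo in UTC: 11:45-12:25, 13:10-13:40, 17:00-21:45 (add 8h to convert from UTC-8).
Zubin in UTC: 11:20-13:40, 18:45-19:10, 20:05-22:00 (add 6h to convert from UTC-6).
Pablo ∩ Zubin: 11:45-12:25, 13:10-13:40, 18:45-19:10, 20:05-21:45.
Summing the common windows: 40 + 30 + 25 + 100 = 195 minutes.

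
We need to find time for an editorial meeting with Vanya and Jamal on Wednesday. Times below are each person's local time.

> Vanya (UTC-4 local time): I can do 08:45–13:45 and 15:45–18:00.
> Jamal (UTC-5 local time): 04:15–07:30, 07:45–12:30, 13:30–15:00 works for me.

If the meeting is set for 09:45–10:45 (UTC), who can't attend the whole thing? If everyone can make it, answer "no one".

Vanya in UTC: 12:45-17:45, 19:45-22:00 (add 4h to convert from UTC-4).
Jamal in UTC: 09:15-12:30, 12:45-17:30, 18:30-20:00 (add 5h to convert from UTC-5).
Vanya: not fully free for 09:45-10:45. Jamal: free for 09:45-10:45.

Vanya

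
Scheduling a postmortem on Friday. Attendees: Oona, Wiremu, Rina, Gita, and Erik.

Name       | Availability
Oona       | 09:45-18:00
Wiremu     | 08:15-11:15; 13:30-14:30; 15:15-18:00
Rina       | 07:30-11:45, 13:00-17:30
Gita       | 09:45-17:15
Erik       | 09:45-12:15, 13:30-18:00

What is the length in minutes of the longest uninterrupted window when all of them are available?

Oona ∩ Wiremu: 09:45-11:15, 13:30-14:30, 15:15-18:00.
Oona ∩ Wiremu ∩ Rina: 09:45-11:15, 13:30-14:30, 15:15-17:30.
Oona ∩ Wiremu ∩ Rina ∩ Gita: 09:45-11:15, 13:30-14:30, 15:15-17:15.
Oona ∩ Wiremu ∩ Rina ∩ Gita ∩ Erik: 09:45-11:15, 13:30-14:30, 15:15-17:15.
Those are the intersection windows.
The longest is 15:15-17:15 at 120 minutes.

120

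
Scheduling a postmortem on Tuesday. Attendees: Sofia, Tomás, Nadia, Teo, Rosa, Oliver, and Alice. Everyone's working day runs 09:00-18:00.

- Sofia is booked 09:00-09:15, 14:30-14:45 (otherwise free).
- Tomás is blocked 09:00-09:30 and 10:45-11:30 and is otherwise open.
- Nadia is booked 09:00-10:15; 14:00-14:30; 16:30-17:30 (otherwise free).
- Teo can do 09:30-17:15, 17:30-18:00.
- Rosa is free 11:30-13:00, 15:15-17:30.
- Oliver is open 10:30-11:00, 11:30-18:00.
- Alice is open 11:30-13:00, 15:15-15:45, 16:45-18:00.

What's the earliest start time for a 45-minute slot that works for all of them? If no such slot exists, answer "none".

11:30

Sofia free: 09:15-14:30, 14:45-18:00 (invert busy blocks within the working day).
Tomás free: 09:30-10:45, 11:30-18:00 (invert busy blocks within the working day).
Nadia free: 10:15-14:00, 14:30-16:30, 17:30-18:00 (invert busy blocks within the working day).
Teo free: 09:30-17:15, 17:30-18:00.
Rosa free: 11:30-13:00, 15:15-17:30.
Oliver free: 10:30-11:00, 11:30-18:00.
Alice free: 11:30-13:00, 15:15-15:45, 16:45-18:00.
Sofia ∩ Tomás: 09:30-10:45, 11:30-14:30, 14:45-18:00.
Sofia ∩ Tomás ∩ Nadia: 10:15-10:45, 11:30-14:00, 14:45-16:30, 17:30-18:00.
Sofia ∩ Tomás ∩ Nadia ∩ Teo: 10:15-10:45, 11:30-14:00, 14:45-16:30, 17:30-18:00.
Sofia ∩ Tomás ∩ Nadia ∩ Teo ∩ Rosa: 11:30-13:00, 15:15-16:30.
Sofia ∩ Tomás ∩ Nadia ∩ Teo ∩ Rosa ∩ Oliver: 11:30-13:00, 15:15-16:30.
Sofia ∩ Tomás ∩ Nadia ∩ Teo ∩ Rosa ∩ Oliver ∩ Alice: 11:30-13:00, 15:15-15:45.
The first common window of at least 45 minutes is 11:30-13:00, so the earliest start is 11:30.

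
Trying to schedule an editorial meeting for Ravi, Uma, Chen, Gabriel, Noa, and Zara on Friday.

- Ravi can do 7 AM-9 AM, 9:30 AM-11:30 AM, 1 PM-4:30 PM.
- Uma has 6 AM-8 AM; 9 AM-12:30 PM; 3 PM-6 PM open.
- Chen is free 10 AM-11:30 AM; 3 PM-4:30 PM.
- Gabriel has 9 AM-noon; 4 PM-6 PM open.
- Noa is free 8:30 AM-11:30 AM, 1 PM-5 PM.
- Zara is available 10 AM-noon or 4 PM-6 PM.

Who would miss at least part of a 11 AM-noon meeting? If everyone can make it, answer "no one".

Chen, Noa, Ravi

Ravi: not fully free for 11:00-12:00. Uma: free for 11:00-12:00. Chen: not fully free for 11:00-12:00. Gabriel: free for 11:00-12:00. Noa: not fully free for 11:00-12:00. Zara: free for 11:00-12:00.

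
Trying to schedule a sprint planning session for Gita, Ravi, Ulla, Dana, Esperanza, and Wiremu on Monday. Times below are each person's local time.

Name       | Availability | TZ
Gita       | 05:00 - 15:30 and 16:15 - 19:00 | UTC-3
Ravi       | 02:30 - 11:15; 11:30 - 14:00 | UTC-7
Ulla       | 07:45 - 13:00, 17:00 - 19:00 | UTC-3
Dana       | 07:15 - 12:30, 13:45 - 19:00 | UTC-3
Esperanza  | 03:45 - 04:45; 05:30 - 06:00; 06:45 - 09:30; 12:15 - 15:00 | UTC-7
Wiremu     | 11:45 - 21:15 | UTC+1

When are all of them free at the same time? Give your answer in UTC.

10:45-11:45, 12:30-13:00, 13:45-15:30, 20:00-20:15

Gita in UTC: 08:00-18:30, 19:15-22:00 (add 3h to convert from UTC-3).
Ravi in UTC: 09:30-18:15, 18:30-21:00 (add 7h to convert from UTC-7).
Ulla in UTC: 10:45-16:00, 20:00-22:00 (add 3h to convert from UTC-3).
Dana in UTC: 10:15-15:30, 16:45-22:00 (add 3h to convert from UTC-3).
Esperanza in UTC: 10:45-11:45, 12:30-13:00, 13:45-16:30, 19:15-22:00 (add 7h to convert from UTC-7).
Wiremu in UTC: 10:45-20:15 (subtract 1h to convert from UTC+1).
Gita ∩ Ravi: 09:30-18:15, 19:15-21:00.
Gita ∩ Ravi ∩ Ulla: 10:45-16:00, 20:00-21:00.
Gita ∩ Ravi ∩ Ulla ∩ Dana: 10:45-15:30, 20:00-21:00.
Gita ∩ Ravi ∩ Ulla ∩ Dana ∩ Esperanza: 10:45-11:45, 12:30-13:00, 13:45-15:30, 20:00-21:00.
Gita ∩ Ravi ∩ Ulla ∩ Dana ∩ Esperanza ∩ Wiremu: 10:45-11:45, 12:30-13:00, 13:45-15:30, 20:00-20:15.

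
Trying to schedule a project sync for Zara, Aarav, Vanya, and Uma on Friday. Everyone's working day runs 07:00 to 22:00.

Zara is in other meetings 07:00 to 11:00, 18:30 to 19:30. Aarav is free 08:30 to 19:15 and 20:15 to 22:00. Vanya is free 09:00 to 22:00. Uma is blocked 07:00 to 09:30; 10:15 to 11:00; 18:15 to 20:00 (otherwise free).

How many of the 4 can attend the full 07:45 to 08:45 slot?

Zara free: 11:00-18:30, 19:30-22:00 (invert busy blocks within the working day).
Aarav free: 08:30-19:15, 20:15-22:00.
Vanya free: 09:00-22:00.
Uma free: 09:30-10:15, 11:00-18:15, 20:00-22:00 (invert busy blocks within the working day).
nobody can make the full 07:45-08:45 slot — that's 0.

0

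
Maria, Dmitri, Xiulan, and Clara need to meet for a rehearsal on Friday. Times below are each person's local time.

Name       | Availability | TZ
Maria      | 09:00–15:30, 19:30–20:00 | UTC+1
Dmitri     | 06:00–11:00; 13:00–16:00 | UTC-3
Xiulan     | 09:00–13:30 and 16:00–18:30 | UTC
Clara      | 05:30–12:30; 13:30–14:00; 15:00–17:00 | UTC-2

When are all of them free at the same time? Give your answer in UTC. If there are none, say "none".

Maria in UTC: 08:00-14:30, 18:30-19:00 (subtract 1h to convert from UTC+1).
Dmitri in UTC: 09:00-14:00, 16:00-19:00 (add 3h to convert from UTC-3).
Xiulan in UTC: 09:00-13:30, 16:00-18:30.
Clara in UTC: 07:30-14:30, 15:30-16:00, 17:00-19:00 (add 2h to convert from UTC-2).
Maria ∩ Dmitri: 09:00-14:00, 18:30-19:00.
Maria ∩ Dmitri ∩ Xiulan: 09:00-13:30.
Maria ∩ Dmitri ∩ Xiulan ∩ Clara: 09:00-13:30.

09:00-13:30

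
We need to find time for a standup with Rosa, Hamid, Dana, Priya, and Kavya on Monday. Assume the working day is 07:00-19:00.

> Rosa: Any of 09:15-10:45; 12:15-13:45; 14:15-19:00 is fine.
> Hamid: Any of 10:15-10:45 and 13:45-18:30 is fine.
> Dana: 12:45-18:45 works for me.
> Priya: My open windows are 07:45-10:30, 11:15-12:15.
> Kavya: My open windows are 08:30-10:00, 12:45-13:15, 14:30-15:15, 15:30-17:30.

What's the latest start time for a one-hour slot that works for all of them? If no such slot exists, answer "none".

Rosa ∩ Hamid: 10:15-10:45, 14:15-18:30.
Rosa ∩ Hamid ∩ Dana: 14:15-18:30.
Rosa ∩ Hamid ∩ Dana ∩ Priya: ∅.
Rosa ∩ Hamid ∩ Dana ∩ Priya ∩ Kavya: ∅.
There is no time when everyone is free.
No common window is at least 60 minutes long.

none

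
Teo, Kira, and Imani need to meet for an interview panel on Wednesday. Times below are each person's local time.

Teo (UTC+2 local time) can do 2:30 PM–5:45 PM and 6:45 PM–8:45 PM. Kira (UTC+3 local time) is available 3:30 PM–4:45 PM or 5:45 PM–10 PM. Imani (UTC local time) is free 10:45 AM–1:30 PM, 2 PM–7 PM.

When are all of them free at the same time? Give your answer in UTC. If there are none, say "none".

Teo in UTC: 12:30-15:45, 16:45-18:45 (subtract 2h to convert from UTC+2).
Kira in UTC: 12:30-13:45, 14:45-19:00 (subtract 3h to convert from UTC+3).
Imani in UTC: 10:45-13:30, 14:00-19:00.
Teo ∩ Kira: 12:30-13:45, 14:45-15:45, 16:45-18:45.
Teo ∩ Kira ∩ Imani: 12:30-13:30, 14:45-15:45, 16:45-18:45.
So the common availability across everyone is 12:30-13:30, 14:45-15:45, 16:45-18:45.

12:30-13:30, 14:45-15:45, 16:45-18:45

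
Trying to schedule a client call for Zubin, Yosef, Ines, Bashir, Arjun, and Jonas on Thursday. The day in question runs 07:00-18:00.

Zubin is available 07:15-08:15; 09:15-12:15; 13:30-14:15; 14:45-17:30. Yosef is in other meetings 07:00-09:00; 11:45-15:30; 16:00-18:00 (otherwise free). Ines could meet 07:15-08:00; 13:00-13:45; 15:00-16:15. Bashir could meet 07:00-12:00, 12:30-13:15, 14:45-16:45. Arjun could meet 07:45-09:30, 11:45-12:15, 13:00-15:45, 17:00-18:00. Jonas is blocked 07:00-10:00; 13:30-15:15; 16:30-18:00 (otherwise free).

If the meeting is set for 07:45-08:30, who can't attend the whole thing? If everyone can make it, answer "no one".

Ines, Jonas, Yosef, Zubin

Zubin free: 07:15-08:15, 09:15-12:15, 13:30-14:15, 14:45-17:30.
Yosef free: 09:00-11:45, 15:30-16:00 (invert busy blocks within the working day).
Ines free: 07:15-08:00, 13:00-13:45, 15:00-16:15.
Bashir free: 07:00-12:00, 12:30-13:15, 14:45-16:45.
Arjun free: 07:45-09:30, 11:45-12:15, 13:00-15:45, 17:00-18:00.
Jonas free: 10:00-13:30, 15:15-16:30 (invert busy blocks within the working day).
Zubin: not fully free for 07:45-08:30. Yosef: not fully free for 07:45-08:30. Ines: not fully free for 07:45-08:30. Bashir: free for 07:45-08:30. Arjun: free for 07:45-08:30. Jonas: not fully free for 07:45-08:30.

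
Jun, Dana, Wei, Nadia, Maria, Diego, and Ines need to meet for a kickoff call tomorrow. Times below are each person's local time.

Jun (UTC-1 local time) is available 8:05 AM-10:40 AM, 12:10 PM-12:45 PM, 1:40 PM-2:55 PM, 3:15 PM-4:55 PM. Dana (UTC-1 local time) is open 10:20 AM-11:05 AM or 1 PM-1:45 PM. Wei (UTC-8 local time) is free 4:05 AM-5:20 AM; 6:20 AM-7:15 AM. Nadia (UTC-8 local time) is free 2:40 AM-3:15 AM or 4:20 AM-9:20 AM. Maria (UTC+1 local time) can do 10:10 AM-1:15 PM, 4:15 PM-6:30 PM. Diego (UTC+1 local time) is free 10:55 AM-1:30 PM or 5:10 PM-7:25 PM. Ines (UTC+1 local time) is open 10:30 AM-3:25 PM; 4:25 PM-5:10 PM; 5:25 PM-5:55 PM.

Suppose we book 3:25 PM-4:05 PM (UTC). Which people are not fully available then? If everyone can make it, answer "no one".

Jun in UTC: 09:05-11:40, 13:10-13:45, 14:40-15:55, 16:15-17:55 (add 1h to convert from UTC-1).
Dana in UTC: 11:20-12:05, 14:00-14:45 (add 1h to convert from UTC-1).
Wei in UTC: 12:05-13:20, 14:20-15:15 (add 8h to convert from UTC-8).
Nadia in UTC: 10:40-11:15, 12:20-17:20 (add 8h to convert from UTC-8).
Maria in UTC: 09:10-12:15, 15:15-17:30 (subtract 1h to convert from UTC+1).
Diego in UTC: 09:55-12:30, 16:10-18:25 (subtract 1h to convert from UTC+1).
Ines in UTC: 09:30-14:25, 15:25-16:10, 16:25-16:55 (subtract 1h to convert from UTC+1).
Jun: not fully free for 15:25-16:05. Dana: not fully free for 15:25-16:05. Wei: not fully free for 15:25-16:05. Nadia: free for 15:25-16:05. Maria: free for 15:25-16:05. Diego: not fully free for 15:25-16:05. Ines: free for 15:25-16:05.

Dana, Diego, Jun, Wei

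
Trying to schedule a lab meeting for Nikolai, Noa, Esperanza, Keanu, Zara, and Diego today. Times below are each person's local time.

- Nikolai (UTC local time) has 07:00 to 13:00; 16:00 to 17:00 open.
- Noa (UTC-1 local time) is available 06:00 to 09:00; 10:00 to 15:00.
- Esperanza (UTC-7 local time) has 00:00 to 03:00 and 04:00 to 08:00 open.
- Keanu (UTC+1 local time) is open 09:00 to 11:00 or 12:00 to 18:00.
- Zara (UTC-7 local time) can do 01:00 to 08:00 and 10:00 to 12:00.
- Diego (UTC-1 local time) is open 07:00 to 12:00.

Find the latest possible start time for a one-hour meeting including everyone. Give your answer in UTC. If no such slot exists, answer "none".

12:00

Nikolai in UTC: 07:00-13:00, 16:00-17:00.
Noa in UTC: 07:00-10:00, 11:00-16:00 (add 1h to convert from UTC-1).
Esperanza in UTC: 07:00-10:00, 11:00-15:00 (add 7h to convert from UTC-7).
Keanu in UTC: 08:00-10:00, 11:00-17:00 (subtract 1h to convert from UTC+1).
Zara in UTC: 08:00-15:00, 17:00-19:00 (add 7h to convert from UTC-7).
Diego in UTC: 08:00-13:00 (add 1h to convert from UTC-1).
Nikolai ∩ Noa: 07:00-10:00, 11:00-13:00.
Nikolai ∩ Noa ∩ Esperanza: 07:00-10:00, 11:00-13:00.
Nikolai ∩ Noa ∩ Esperanza ∩ Keanu: 08:00-10:00, 11:00-13:00.
Nikolai ∩ Noa ∩ Esperanza ∩ Keanu ∩ Zara: 08:00-10:00, 11:00-13:00.
Nikolai ∩ Noa ∩ Esperanza ∩ Keanu ∩ Zara ∩ Diego: 08:00-10:00, 11:00-13:00.
So the common availability across everyone is 08:00-10:00, 11:00-13:00.
The last common window of at least 60 minutes is 11:00-13:00; a 60-minute meeting can start as late as 12:00 and still end by 13:00.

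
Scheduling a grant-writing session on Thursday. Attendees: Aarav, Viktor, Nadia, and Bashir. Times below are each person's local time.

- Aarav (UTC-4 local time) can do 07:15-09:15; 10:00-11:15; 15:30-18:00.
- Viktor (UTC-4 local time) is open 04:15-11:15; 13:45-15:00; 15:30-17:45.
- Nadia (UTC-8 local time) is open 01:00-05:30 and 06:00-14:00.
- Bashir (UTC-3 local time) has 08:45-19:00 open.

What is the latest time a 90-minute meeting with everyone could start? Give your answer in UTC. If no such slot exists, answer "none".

20:15

Aarav in UTC: 11:15-13:15, 14:00-15:15, 19:30-22:00 (add 4h to convert from UTC-4).
Viktor in UTC: 08:15-15:15, 17:45-19:00, 19:30-21:45 (add 4h to convert from UTC-4).
Nadia in UTC: 09:00-13:30, 14:00-22:00 (add 8h to convert from UTC-8).
Bashir in UTC: 11:45-22:00 (add 3h to convert from UTC-3).
Aarav ∩ Viktor: 11:15-13:15, 14:00-15:15, 19:30-21:45.
Aarav ∩ Viktor ∩ Nadia: 11:15-13:15, 14:00-15:15, 19:30-21:45.
Aarav ∩ Viktor ∩ Nadia ∩ Bashir: 11:45-13:15, 14:00-15:15, 19:30-21:45.
Those are the intersection windows.
The last common window of at least 90 minutes is 19:30-21:45; a 90-minute meeting can start as late as 20:15 and still end by 21:45.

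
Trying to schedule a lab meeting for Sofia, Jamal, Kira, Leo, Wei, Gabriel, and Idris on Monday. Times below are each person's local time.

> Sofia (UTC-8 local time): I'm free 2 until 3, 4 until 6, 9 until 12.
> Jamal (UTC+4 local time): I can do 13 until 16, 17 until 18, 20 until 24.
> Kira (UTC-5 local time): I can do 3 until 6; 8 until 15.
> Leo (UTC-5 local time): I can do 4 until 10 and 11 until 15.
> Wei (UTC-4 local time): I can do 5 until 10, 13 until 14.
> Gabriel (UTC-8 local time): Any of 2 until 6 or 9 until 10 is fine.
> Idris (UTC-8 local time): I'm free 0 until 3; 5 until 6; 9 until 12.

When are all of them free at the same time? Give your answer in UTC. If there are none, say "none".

Sofia in UTC: 10:00-11:00, 12:00-14:00, 17:00-20:00 (add 8h to convert from UTC-8).
Jamal in UTC: 09:00-12:00, 13:00-14:00, 16:00-20:00 (subtract 4h to convert from UTC+4).
Kira in UTC: 08:00-11:00, 13:00-20:00 (add 5h to convert from UTC-5).
Leo in UTC: 09:00-15:00, 16:00-20:00 (add 5h to convert from UTC-5).
Wei in UTC: 09:00-14:00, 17:00-18:00 (add 4h to convert from UTC-4).
Gabriel in UTC: 10:00-14:00, 17:00-18:00 (add 8h to convert from UTC-8).
Idris in UTC: 08:00-11:00, 13:00-14:00, 17:00-20:00 (add 8h to convert from UTC-8).
Sofia ∩ Jamal: 10:00-11:00, 13:00-14:00, 17:00-20:00.
Sofia ∩ Jamal ∩ Kira: 10:00-11:00, 13:00-14:00, 17:00-20:00.
Sofia ∩ Jamal ∩ Kira ∩ Leo: 10:00-11:00, 13:00-14:00, 17:00-20:00.
Sofia ∩ Jamal ∩ Kira ∩ Leo ∩ Wei: 10:00-11:00, 13:00-14:00, 17:00-18:00.
Sofia ∩ Jamal ∩ Kira ∩ Leo ∩ Wei ∩ Gabriel: 10:00-11:00, 13:00-14:00, 17:00-18:00.
Sofia ∩ Jamal ∩ Kira ∩ Leo ∩ Wei ∩ Gabriel ∩ Idris: 10:00-11:00, 13:00-14:00, 17:00-18:00.

10:00-11:00, 13:00-14:00, 17:00-18:00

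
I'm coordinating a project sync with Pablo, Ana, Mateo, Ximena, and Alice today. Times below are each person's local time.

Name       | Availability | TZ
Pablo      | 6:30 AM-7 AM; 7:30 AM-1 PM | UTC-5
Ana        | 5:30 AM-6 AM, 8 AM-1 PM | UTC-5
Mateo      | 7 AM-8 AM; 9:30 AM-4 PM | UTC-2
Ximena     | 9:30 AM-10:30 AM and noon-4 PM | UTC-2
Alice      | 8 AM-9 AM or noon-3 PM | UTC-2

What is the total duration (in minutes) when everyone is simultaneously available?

180

Pablo in UTC: 11:30-12:00, 12:30-18:00 (add 5h to convert from UTC-5).
Ana in UTC: 10:30-11:00, 13:00-18:00 (add 5h to convert from UTC-5).
Mateo in UTC: 09:00-10:00, 11:30-18:00 (add 2h to convert from UTC-2).
Ximena in UTC: 11:30-12:30, 14:00-18:00 (add 2h to convert from UTC-2).
Alice in UTC: 10:00-11:00, 14:00-17:00 (add 2h to convert from UTC-2).
Pablo ∩ Ana: 13:00-18:00.
Pablo ∩ Ana ∩ Mateo: 13:00-18:00.
Pablo ∩ Ana ∩ Mateo ∩ Ximena: 14:00-18:00.
Pablo ∩ Ana ∩ Mateo ∩ Ximena ∩ Alice: 14:00-17:00.
That's a single block of 180 minutes.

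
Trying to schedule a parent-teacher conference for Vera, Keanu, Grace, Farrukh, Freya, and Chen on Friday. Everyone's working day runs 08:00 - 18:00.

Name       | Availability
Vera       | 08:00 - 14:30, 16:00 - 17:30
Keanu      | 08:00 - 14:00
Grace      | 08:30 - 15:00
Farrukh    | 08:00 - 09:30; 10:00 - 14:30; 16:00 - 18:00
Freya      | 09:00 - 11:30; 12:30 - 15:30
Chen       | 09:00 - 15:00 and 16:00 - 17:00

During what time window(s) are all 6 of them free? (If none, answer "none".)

Vera ∩ Keanu: 08:00-14:00.
Vera ∩ Keanu ∩ Grace: 08:30-14:00.
Vera ∩ Keanu ∩ Grace ∩ Farrukh: 08:30-09:30, 10:00-14:00.
Vera ∩ Keanu ∩ Grace ∩ Farrukh ∩ Freya: 09:00-09:30, 10:00-11:30, 12:30-14:00.
Vera ∩ Keanu ∩ Grace ∩ Farrukh ∩ Freya ∩ Chen: 09:00-09:30, 10:00-11:30, 12:30-14:00.

09:00-09:30, 10:00-11:30, 12:30-14:00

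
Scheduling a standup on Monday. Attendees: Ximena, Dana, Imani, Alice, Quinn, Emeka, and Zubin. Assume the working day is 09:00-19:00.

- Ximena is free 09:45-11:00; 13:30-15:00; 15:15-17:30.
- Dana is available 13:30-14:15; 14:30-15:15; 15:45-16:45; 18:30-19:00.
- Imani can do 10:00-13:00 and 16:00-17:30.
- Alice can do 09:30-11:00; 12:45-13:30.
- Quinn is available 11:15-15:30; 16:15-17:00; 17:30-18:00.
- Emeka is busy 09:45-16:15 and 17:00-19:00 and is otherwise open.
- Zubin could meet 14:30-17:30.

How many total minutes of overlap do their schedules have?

Ximena free: 09:45-11:00, 13:30-15:00, 15:15-17:30.
Dana free: 13:30-14:15, 14:30-15:15, 15:45-16:45, 18:30-19:00.
Imani free: 10:00-13:00, 16:00-17:30.
Alice free: 09:30-11:00, 12:45-13:30.
Quinn free: 11:15-15:30, 16:15-17:00, 17:30-18:00.
Emeka free: 09:00-09:45, 16:15-17:00 (invert busy blocks within the working day).
Zubin free: 14:30-17:30.
Ximena ∩ Dana: 13:30-14:15, 14:30-15:00, 15:45-16:45.
Ximena ∩ Dana ∩ Imani: 16:00-16:45.
Ximena ∩ Dana ∩ Imani ∩ Alice: ∅.
Ximena ∩ Dana ∩ Imani ∩ Alice ∩ Quinn: ∅.
Ximena ∩ Dana ∩ Imani ∩ Alice ∩ Quinn ∩ Emeka: ∅.
Ximena ∩ Dana ∩ Imani ∩ Alice ∩ Quinn ∩ Emeka ∩ Zubin: ∅.
There is no time when everyone is free.
There is no common window, so the total is 0 minutes.

0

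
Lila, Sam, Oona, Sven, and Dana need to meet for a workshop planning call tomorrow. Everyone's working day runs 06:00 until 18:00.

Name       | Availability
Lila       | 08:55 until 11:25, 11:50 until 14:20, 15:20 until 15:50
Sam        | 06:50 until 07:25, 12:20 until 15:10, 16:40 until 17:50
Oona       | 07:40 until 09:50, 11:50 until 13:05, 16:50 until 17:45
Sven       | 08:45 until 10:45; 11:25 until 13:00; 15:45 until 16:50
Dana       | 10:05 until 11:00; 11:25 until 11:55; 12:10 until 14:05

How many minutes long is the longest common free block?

40

Lila ∩ Sam: 12:20-14:20.
Lila ∩ Sam ∩ Oona: 12:20-13:05.
Lila ∩ Sam ∩ Oona ∩ Sven: 12:20-13:00.
Lila ∩ Sam ∩ Oona ∩ Sven ∩ Dana: 12:20-13:00.
The longest is 12:20-13:00 at 40 minutes.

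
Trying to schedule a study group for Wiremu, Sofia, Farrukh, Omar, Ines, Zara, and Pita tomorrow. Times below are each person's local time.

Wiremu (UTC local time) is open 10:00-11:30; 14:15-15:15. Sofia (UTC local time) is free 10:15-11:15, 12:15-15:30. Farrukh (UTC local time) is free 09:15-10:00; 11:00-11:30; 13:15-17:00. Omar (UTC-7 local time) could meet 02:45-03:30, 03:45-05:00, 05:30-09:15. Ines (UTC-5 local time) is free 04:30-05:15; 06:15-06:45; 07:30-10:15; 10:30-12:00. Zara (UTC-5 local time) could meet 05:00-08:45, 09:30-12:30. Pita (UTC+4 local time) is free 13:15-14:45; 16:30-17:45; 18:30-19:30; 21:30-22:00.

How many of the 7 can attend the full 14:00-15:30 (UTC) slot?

Wiremu in UTC: 10:00-11:30, 14:15-15:15.
Sofia in UTC: 10:15-11:15, 12:15-15:30.
Farrukh in UTC: 09:15-10:00, 11:00-11:30, 13:15-17:00.
Omar in UTC: 09:45-10:30, 10:45-12:00, 12:30-16:15 (add 7h to convert from UTC-7).
Ines in UTC: 09:30-10:15, 11:15-11:45, 12:30-15:15, 15:30-17:00 (add 5h to convert from UTC-5).
Zara in UTC: 10:00-13:45, 14:30-17:30 (add 5h to convert from UTC-5).
Pita in UTC: 09:15-10:45, 12:30-13:45, 14:30-15:30, 17:30-18:00 (subtract 4h to convert from UTC+4).
Sofia, Farrukh, and Omar can make the full 14:00-15:30 slot — that's 3.

3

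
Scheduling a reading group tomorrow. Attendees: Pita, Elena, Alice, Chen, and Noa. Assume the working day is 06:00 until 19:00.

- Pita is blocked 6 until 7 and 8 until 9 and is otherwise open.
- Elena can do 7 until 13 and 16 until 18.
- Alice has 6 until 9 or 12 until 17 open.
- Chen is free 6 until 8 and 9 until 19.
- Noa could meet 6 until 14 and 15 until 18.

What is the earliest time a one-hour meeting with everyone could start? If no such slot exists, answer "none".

07:00

Pita free: 07:00-08:00, 09:00-19:00 (invert busy blocks within the working day).
Elena free: 07:00-13:00, 16:00-18:00.
Alice free: 06:00-09:00, 12:00-17:00.
Chen free: 06:00-08:00, 09:00-19:00.
Noa free: 06:00-14:00, 15:00-18:00.
Pita ∩ Elena: 07:00-08:00, 09:00-13:00, 16:00-18:00.
Pita ∩ Elena ∩ Alice: 07:00-08:00, 12:00-13:00, 16:00-17:00.
Pita ∩ Elena ∩ Alice ∩ Chen: 07:00-08:00, 12:00-13:00, 16:00-17:00.
Pita ∩ Elena ∩ Alice ∩ Chen ∩ Noa: 07:00-08:00, 12:00-13:00, 16:00-17:00.
The first common window of at least 60 minutes is 07:00-08:00, so the earliest start is 07:00.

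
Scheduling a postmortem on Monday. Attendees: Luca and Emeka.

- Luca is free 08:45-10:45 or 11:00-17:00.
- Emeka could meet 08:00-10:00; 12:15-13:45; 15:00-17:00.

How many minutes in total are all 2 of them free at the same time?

Luca ∩ Emeka: 08:45-10:00, 12:15-13:45, 15:00-17:00.
Summing the common windows: 75 + 90 + 120 = 285 minutes.

285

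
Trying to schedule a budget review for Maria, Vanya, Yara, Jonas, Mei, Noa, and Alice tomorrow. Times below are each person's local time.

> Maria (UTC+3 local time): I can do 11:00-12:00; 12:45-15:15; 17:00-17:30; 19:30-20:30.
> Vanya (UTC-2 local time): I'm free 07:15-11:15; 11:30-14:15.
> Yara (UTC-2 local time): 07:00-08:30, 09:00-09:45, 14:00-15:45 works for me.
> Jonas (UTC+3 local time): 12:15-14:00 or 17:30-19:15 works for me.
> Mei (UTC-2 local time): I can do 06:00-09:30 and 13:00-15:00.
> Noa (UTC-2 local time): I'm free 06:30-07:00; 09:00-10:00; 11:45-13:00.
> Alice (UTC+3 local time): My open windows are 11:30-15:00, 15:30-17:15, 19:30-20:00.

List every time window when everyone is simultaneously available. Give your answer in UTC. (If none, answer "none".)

Maria in UTC: 08:00-09:00, 09:45-12:15, 14:00-14:30, 16:30-17:30 (subtract 3h to convert from UTC+3).
Vanya in UTC: 09:15-13:15, 13:30-16:15 (add 2h to convert from UTC-2).
Yara in UTC: 09:00-10:30, 11:00-11:45, 16:00-17:45 (add 2h to convert from UTC-2).
Jonas in UTC: 09:15-11:00, 14:30-16:15 (subtract 3h to convert from UTC+3).
Mei in UTC: 08:00-11:30, 15:00-17:00 (add 2h to convert from UTC-2).
Noa in UTC: 08:30-09:00, 11:00-12:00, 13:45-15:00 (add 2h to convert from UTC-2).
Alice in UTC: 08:30-12:00, 12:30-14:15, 16:30-17:00 (subtract 3h to convert from UTC+3).
Maria ∩ Vanya: 09:45-12:15, 14:00-14:30.
Maria ∩ Vanya ∩ Yara: 09:45-10:30, 11:00-11:45.
Maria ∩ Vanya ∩ Yara ∩ Jonas: 09:45-10:30.
Maria ∩ Vanya ∩ Yara ∩ Jonas ∩ Mei: 09:45-10:30.
Maria ∩ Vanya ∩ Yara ∩ Jonas ∩ Mei ∩ Noa: ∅.
Maria ∩ Vanya ∩ Yara ∩ Jonas ∩ Mei ∩ Noa ∩ Alice: ∅.
There is no time when everyone is free.

none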